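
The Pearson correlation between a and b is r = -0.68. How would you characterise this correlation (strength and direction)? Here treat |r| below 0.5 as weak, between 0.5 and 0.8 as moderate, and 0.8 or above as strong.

moderate negative

r = -0.68 < 0 so the relationship is negative.
|r| = 0.68, which falls in the moderate range.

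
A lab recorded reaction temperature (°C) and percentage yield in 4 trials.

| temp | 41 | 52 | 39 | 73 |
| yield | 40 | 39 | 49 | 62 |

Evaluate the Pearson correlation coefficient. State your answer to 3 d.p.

0.737

n = 4, Σx = 205, Σy = 190, Σx² = 11235, Σy² = 9366, Σxy = 10105
nΣxy − ΣxΣy = 40420 − 38950 = 1470
nΣx² − (Σx)² = 44940 − 42025 = 2915; nΣy² − (Σy)² = 37464 − 36100 = 1364
r = 1470 / √(2915 × 1364) = 1470 / 1994.0060 ≈ 0.737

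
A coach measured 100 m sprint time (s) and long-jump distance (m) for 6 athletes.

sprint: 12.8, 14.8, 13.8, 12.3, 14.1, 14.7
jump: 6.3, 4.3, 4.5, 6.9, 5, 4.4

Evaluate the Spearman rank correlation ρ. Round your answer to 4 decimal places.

-0.9429

Rank sprint: 2, 6, 3, 1, 4, 5
Rank jump: 5, 1, 3, 6, 4, 2
d = rank(sprint) − rank(jump): -3, 5, 0, -5, 0, 3; Σd² = 68
ρ = 1 − 6Σd² / [n(n²−1)] = 1 − 6×68 / (6×35) = 1 − 408/210 ≈ -0.9429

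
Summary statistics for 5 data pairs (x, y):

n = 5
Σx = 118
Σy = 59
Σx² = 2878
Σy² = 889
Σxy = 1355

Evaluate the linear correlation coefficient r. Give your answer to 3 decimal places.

r = (nΣxy − ΣxΣy) / √[(nΣx² − (Σx)²)(nΣy² − (Σy)²)]
Numerator: 5×1355 − 118×59 = -187
Denominator: √[(14390 − 13924)(4445 − 3481)] = √[466 × 964] = 670.2417
r = -187 / 670.2417 ≈ -0.279

-0.279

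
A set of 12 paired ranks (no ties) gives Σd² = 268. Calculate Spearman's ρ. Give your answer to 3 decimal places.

0.063

ρ = 1 − 6Σd² / [n(n²−1)] = 1 − 6×268 / (12×143)
  = 1 − 1608/1716 = 1 − 0.9371 ≈ 0.063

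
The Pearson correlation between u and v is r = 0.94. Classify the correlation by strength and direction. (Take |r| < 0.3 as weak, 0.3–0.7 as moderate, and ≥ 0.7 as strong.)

r = 0.94 > 0 so the relationship is positive.
|r| = 0.94, which falls in the strong range.

strong positive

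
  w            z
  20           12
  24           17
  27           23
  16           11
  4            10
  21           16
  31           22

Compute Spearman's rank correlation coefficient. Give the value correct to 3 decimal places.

Rank w: 3, 5, 6, 2, 1, 4, 7
Rank z: 3, 5, 7, 2, 1, 4, 6
d = rank(w) − rank(z): 0, 0, -1, 0, 0, 0, 1; Σd² = 2
ρ = 1 − 6Σd² / [n(n²−1)] = 1 − 6×2 / (7×48) = 1 − 12/336 ≈ 0.964

0.964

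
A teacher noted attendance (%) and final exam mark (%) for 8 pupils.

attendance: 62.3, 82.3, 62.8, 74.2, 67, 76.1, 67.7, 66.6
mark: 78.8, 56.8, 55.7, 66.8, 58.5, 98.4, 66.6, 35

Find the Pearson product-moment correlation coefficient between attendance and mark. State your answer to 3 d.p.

0.208

n = 8, Σx = 559, Σy = 516.6, Σx² = 39403.12, Σy² = 35765.78, Σxy = 36285.96
nΣxy − ΣxΣy = 290287.68 − 288779.4 = 1508.28
nΣx² − (Σx)² = 315224.96 − 312481 = 2743.96; nΣy² − (Σy)² = 286126.24 − 266875.56 = 19250.68
r = 1508.28 / √(2743.96 × 19250.68) = 1508.28 / 7267.9499 ≈ 0.208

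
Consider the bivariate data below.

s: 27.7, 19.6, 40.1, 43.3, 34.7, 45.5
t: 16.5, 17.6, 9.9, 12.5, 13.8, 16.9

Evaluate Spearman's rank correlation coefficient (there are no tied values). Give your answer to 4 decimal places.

-0.3714

Rank s: 2, 1, 4, 5, 3, 6
Rank t: 4, 6, 1, 2, 3, 5
d = rank(s) − rank(t): -2, -5, 3, 3, 0, 1; Σd² = 48
ρ = 1 − 6Σd² / [n(n²−1)] = 1 − 6×48 / (6×35) = 1 − 288/210 ≈ -0.3714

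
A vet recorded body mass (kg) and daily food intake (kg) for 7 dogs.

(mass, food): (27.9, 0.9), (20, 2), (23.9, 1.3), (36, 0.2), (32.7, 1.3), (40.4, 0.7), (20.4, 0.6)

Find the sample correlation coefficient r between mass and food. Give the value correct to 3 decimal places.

n = 7, Σx = 201.3, Σy = 7, Σx² = 6163.23, Σy² = 9.08, Σxy = 186.41
nΣxy − ΣxΣy = 1304.87 − 1409.1 = -104.23
nΣx² − (Σx)² = 43142.61 − 40521.69 = 2620.92; nΣy² − (Σy)² = 63.56 − 49 = 14.56
r = -104.23 / √(2620.92 × 14.56) = -104.23 / 195.3474 ≈ -0.534

-0.534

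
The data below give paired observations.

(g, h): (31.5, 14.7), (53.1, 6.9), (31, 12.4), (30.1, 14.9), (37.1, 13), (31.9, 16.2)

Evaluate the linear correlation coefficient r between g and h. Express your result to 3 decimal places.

n = 6, Σg = 214.7, Σh = 78.1, Σg² = 8072.89, Σh² = 1070.91, Σgh = 2661.41
nΣgh − ΣgΣh = 15968.46 − 16768.07 = -799.61
nΣg² − (Σg)² = 48437.34 − 46096.09 = 2341.25; nΣh² − (Σh)² = 6425.46 − 6099.61 = 325.85
r = -799.61 / √(2341.25 × 325.85) = -799.61 / 873.4394 ≈ -0.915

-0.915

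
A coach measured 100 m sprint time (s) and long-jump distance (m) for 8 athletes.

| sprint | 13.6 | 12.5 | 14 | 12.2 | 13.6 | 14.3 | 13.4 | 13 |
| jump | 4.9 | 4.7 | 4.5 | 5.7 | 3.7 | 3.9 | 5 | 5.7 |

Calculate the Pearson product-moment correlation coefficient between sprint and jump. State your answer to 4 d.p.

n = 8, Σx = 106.6, Σy = 38.1, Σx² = 1424.06, Σy² = 185.23, Σxy = 505.12
nΣxy − ΣxΣy = 4040.96 − 4061.46 = -20.5
nΣx² − (Σx)² = 11392.48 − 11363.56 = 28.92; nΣy² − (Σy)² = 1481.84 − 1451.61 = 30.23
r = -20.5 / √(28.92 × 30.23) = -20.5 / 29.5677 ≈ -0.6933

-0.6933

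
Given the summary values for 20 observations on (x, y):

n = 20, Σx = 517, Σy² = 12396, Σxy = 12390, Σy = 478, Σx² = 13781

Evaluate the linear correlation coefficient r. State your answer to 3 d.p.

r = (nΣxy − ΣxΣy) / √[(nΣx² − (Σx)²)(nΣy² − (Σy)²)]
Numerator: 20×12390 − 517×478 = 674
Denominator: √[(275620 − 267289)(247920 − 228484)] = √[8331 × 19436] = 12724.8307
r = 674 / 12724.8307 ≈ 0.053

0.053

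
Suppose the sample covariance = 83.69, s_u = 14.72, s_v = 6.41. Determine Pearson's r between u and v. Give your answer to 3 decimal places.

r = Cov(u,v) / (s_u · s_v) = 83.69 / (14.72 × 6.41)
  = 83.69 / 94.3552 ≈ 0.887

0.887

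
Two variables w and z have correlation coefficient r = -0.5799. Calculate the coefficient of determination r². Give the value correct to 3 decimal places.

r² = (-0.5799)² = 0.336

0.336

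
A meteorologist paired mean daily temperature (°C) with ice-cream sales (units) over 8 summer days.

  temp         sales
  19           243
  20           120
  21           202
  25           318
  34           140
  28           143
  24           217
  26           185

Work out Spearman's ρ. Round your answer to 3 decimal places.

Rank temp: 1, 2, 3, 5, 8, 7, 4, 6
Rank sales: 7, 1, 5, 8, 2, 3, 6, 4
d = rank(temp) − rank(sales): -6, 1, -2, -3, 6, 4, -2, 2; Σd² = 110
ρ = 1 − 6Σd² / [n(n²−1)] = 1 − 6×110 / (8×63) = 1 − 660/504 ≈ -0.310

-0.310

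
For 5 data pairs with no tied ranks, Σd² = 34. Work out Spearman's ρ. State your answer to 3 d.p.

-0.700

ρ = 1 − 6Σd² / [n(n²−1)] = 1 − 6×34 / (5×24)
  = 1 − 204/120 = 1 − 1.7000 ≈ -0.700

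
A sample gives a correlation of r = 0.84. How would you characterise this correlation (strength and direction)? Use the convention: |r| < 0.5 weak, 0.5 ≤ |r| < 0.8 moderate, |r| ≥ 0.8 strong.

r = 0.84 > 0 so the relationship is positive.
|r| = 0.84, which falls in the strong range.

strong positive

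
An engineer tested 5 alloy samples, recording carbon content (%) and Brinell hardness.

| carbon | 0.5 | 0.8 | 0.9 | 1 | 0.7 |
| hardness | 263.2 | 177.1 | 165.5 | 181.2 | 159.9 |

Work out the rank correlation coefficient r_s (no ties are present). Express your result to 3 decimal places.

-0.100

Rank carbon: 1, 3, 4, 5, 2
Rank hardness: 5, 3, 2, 4, 1
d = rank(carbon) − rank(hardness): -4, 0, 2, 1, 1; Σd² = 22
ρ = 1 − 6Σd² / [n(n²−1)] = 1 − 6×22 / (5×24) = 1 − 132/120 ≈ -0.100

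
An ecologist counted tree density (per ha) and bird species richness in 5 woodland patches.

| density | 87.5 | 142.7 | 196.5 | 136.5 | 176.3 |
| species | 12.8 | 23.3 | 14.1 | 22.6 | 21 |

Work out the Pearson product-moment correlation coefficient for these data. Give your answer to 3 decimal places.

n = 5, Σx = 739.5, Σy = 93.8, Σx² = 116345.73, Σy² = 1857.3, Σxy = 14002.76
nΣxy − ΣxΣy = 70013.8 − 69365.1 = 648.7
nΣx² − (Σx)² = 581728.65 − 546860.25 = 34868.4; nΣy² − (Σy)² = 9286.5 − 8798.44 = 488.06
r = 648.7 / √(34868.4 × 488.06) = 648.7 / 4125.2723 ≈ 0.157

0.157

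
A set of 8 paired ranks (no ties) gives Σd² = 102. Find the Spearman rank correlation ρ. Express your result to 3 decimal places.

-0.214

ρ = 1 − 6Σd² / [n(n²−1)] = 1 − 6×102 / (8×63)
  = 1 − 612/504 = 1 − 1.2143 ≈ -0.214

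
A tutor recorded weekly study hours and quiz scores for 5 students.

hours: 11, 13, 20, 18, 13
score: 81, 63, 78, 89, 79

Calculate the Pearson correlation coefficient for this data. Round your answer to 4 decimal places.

n = 5, Σx = 75, Σy = 390, Σx² = 1183, Σy² = 30776, Σxy = 5899
nΣxy − ΣxΣy = 29495 − 29250 = 245
nΣx² − (Σx)² = 5915 − 5625 = 290; nΣy² − (Σy)² = 153880 − 152100 = 1780
r = 245 / √(290 × 1780) = 245 / 718.4706 ≈ 0.3410

0.3410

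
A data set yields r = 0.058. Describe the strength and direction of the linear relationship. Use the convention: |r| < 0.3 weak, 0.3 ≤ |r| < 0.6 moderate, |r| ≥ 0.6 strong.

r = 0.058 > 0 so the relationship is positive.
|r| = 0.058, which falls in the weak range.

weak positive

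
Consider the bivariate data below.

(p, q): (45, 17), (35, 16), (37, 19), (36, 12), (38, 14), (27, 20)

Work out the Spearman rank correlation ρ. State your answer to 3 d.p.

-0.257

Rank p: 6, 2, 4, 3, 5, 1
Rank q: 4, 3, 5, 1, 2, 6
d = rank(p) − rank(q): 2, -1, -1, 2, 3, -5; Σd² = 44
ρ = 1 − 6Σd² / [n(n²−1)] = 1 − 6×44 / (6×35) = 1 − 264/210 ≈ -0.257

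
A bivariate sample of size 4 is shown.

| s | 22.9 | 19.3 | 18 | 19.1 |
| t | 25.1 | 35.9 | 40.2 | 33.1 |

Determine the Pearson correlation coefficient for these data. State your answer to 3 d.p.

-0.961

n = 4, Σs = 79.3, Σt = 134.3, Σs² = 1585.71, Σt² = 4630.47, Σst = 2623.47
nΣst − ΣsΣt = 10493.88 − 10649.99 = -156.11
nΣs² − (Σs)² = 6342.84 − 6288.49 = 54.35; nΣt² − (Σt)² = 18521.88 − 18036.49 = 485.39
r = -156.11 / √(54.35 × 485.39) = -156.11 / 162.4221 ≈ -0.961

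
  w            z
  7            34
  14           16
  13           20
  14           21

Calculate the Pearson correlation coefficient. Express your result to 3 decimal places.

n = 4, Σw = 48, Σz = 91, Σw² = 610, Σz² = 2253, Σwz = 1016
nΣwz − ΣwΣz = 4064 − 4368 = -304
nΣw² − (Σw)² = 2440 − 2304 = 136; nΣz² − (Σz)² = 9012 − 8281 = 731
r = -304 / √(136 × 731) = -304 / 315.3030 ≈ -0.964

-0.964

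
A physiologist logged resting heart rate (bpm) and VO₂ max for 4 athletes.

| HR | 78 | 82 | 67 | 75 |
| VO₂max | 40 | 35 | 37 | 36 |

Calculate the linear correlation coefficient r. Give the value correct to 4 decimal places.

-0.1215

n = 4, Σx = 302, Σy = 148, Σx² = 22922, Σy² = 5490, Σxy = 11169
nΣxy − ΣxΣy = 44676 − 44696 = -20
nΣx² − (Σx)² = 91688 − 91204 = 484; nΣy² − (Σy)² = 21960 − 21904 = 56
r = -20 / √(484 × 56) = -20 / 164.6329 ≈ -0.1215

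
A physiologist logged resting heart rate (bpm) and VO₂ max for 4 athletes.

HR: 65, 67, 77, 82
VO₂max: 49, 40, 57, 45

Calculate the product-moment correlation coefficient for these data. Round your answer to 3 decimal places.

n = 4, Σx = 291, Σy = 191, Σx² = 21367, Σy² = 9275, Σxy = 13944
nΣxy − ΣxΣy = 55776 − 55581 = 195
nΣx² − (Σx)² = 85468 − 84681 = 787; nΣy² − (Σy)² = 37100 − 36481 = 619
r = 195 / √(787 × 619) = 195 / 697.9635 ≈ 0.279

0.279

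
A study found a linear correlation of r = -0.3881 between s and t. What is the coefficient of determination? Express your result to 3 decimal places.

r² = (-0.3881)² = 0.151

0.151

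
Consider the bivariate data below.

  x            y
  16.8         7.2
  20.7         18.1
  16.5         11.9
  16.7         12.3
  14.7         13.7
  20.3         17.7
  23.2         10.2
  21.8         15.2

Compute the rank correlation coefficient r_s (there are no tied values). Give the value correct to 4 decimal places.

0.1429

Rank x: 4, 6, 2, 3, 1, 5, 8, 7
Rank y: 1, 8, 3, 4, 5, 7, 2, 6
d = rank(x) − rank(y): 3, -2, -1, -1, -4, -2, 6, 1; Σd² = 72
ρ = 1 − 6Σd² / [n(n²−1)] = 1 − 6×72 / (8×63) = 1 − 432/504 ≈ 0.1429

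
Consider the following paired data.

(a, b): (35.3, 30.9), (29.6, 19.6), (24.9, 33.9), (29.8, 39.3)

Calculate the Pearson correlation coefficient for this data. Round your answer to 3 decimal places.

n = 4, Σa = 119.6, Σb = 123.7, Σa² = 3630.3, Σb² = 4032.67, Σab = 3686.18
nΣab − ΣaΣb = 14744.72 − 14794.52 = -49.8
nΣa² − (Σa)² = 14521.2 − 14304.16 = 217.04; nΣb² − (Σb)² = 16130.68 − 15301.69 = 828.99
r = -49.8 / √(217.04 × 828.99) = -49.8 / 424.1745 ≈ -0.117

-0.117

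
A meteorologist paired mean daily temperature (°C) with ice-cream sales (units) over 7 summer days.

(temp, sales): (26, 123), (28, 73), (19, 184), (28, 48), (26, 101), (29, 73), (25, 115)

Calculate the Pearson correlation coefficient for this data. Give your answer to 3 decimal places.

-0.940

n = 7, Σx = 181, Σy = 717, Σx² = 4747, Σy² = 85373, Σxy = 17700
nΣxy − ΣxΣy = 123900 − 129777 = -5877
nΣx² − (Σx)² = 33229 − 32761 = 468; nΣy² − (Σy)² = 597611 − 514089 = 83522
r = -5877 / √(468 × 83522) = -5877 / 6252.0633 ≈ -0.940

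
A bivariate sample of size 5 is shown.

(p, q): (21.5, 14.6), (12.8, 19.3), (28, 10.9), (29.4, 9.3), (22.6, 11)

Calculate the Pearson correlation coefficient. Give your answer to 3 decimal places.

n = 5, Σp = 114.3, Σq = 65.1, Σp² = 2785.21, Σq² = 911.95, Σpq = 1388.16
nΣpq − ΣpΣq = 6940.8 − 7440.93 = -500.13
nΣp² − (Σp)² = 13926.05 − 13064.49 = 861.56; nΣq² − (Σq)² = 4559.75 − 4238.01 = 321.74
r = -500.13 / √(861.56 × 321.74) = -500.13 / 526.4963 ≈ -0.950

-0.950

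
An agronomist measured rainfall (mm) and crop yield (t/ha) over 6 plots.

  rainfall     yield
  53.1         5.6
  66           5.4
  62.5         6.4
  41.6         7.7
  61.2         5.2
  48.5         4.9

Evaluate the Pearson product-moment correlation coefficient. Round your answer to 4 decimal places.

n = 6, Σx = 332.9, Σy = 35.2, Σx² = 18910.11, Σy² = 211.82, Σxy = 1929.97
nΣxy − ΣxΣy = 11579.82 − 11718.08 = -138.26
nΣx² − (Σx)² = 113460.66 − 110822.41 = 2638.25; nΣy² − (Σy)² = 1270.92 − 1239.04 = 31.88
r = -138.26 / √(2638.25 × 31.88) = -138.26 / 290.0128 ≈ -0.4767

-0.4767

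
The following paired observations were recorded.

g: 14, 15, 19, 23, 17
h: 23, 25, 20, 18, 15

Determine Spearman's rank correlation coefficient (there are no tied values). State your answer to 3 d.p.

-0.600

Rank g: 1, 2, 4, 5, 3
Rank h: 4, 5, 3, 2, 1
d = rank(g) − rank(h): -3, -3, 1, 3, 2; Σd² = 32
ρ = 1 − 6Σd² / [n(n²−1)] = 1 − 6×32 / (5×24) = 1 − 192/120 ≈ -0.600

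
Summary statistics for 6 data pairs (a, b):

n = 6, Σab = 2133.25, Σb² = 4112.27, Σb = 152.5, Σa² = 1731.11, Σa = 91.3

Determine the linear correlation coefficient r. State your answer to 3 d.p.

r = (nΣab − ΣaΣb) / √[(nΣa² − (Σa)²)(nΣb² − (Σb)²)]
Numerator: 6×2133.25 − 91.3×152.5 = -1123.75
Denominator: √[(10386.66 − 8335.69)(24673.62 − 23256.25)] = √[2050.97 × 1417.37] = 1704.9878
r = -1123.75 / 1704.9878 ≈ -0.659

-0.659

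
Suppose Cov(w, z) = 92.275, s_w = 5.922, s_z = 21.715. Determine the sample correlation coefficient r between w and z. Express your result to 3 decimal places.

0.718

r = Cov(w,z) / (s_w · s_z) = 92.275 / (5.922 × 21.715)
  = 92.275 / 128.5962 ≈ 0.718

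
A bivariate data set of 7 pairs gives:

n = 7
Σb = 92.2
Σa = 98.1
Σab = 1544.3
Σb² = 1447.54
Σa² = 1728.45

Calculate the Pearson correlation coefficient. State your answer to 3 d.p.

0.878

r = (nΣab − ΣaΣb) / √[(nΣa² − (Σa)²)(nΣb² − (Σb)²)]
Numerator: 7×1544.3 − 98.1×92.2 = 1765.28
Denominator: √[(12099.15 − 9623.61)(10132.78 − 8500.84)] = √[2475.54 × 1631.94] = 2009.9584
r = 1765.28 / 2009.9584 ≈ 0.878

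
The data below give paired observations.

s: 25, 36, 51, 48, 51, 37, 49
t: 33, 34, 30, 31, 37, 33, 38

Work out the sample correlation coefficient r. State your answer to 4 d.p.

n = 7, Σs = 297, Σt = 236, Σs² = 13197, Σt² = 8008, Σst = 10037
nΣst − ΣsΣt = 70259 − 70092 = 167
nΣs² − (Σs)² = 92379 − 88209 = 4170; nΣt² − (Σt)² = 56056 − 55696 = 360
r = 167 / √(4170 × 360) = 167 / 1225.2347 ≈ 0.1363

0.1363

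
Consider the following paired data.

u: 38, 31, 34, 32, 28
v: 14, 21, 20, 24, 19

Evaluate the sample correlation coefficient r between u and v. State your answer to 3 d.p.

-0.587

n = 5, Σu = 163, Σv = 98, Σu² = 5369, Σv² = 1974, Σuv = 3163
nΣuv − ΣuΣv = 15815 − 15974 = -159
nΣu² − (Σu)² = 26845 − 26569 = 276; nΣv² − (Σv)² = 9870 − 9604 = 266
r = -159 / √(276 × 266) = -159 / 270.9539 ≈ -0.587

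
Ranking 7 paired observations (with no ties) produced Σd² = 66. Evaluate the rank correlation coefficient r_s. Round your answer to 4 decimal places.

-0.1786

ρ = 1 − 6Σd² / [n(n²−1)] = 1 − 6×66 / (7×48)
  = 1 − 396/336 = 1 − 1.17857 ≈ -0.1786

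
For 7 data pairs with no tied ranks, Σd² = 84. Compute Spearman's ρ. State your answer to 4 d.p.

-0.5000

ρ = 1 − 6Σd² / [n(n²−1)] = 1 − 6×84 / (7×48)
  = 1 − 504/336 = 1 − 1.50000 ≈ -0.5000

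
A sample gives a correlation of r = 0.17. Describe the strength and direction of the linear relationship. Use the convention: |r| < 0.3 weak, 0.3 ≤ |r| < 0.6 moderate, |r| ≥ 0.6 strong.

weak positive

r = 0.17 > 0 so the relationship is positive.
|r| = 0.17, which falls in the weak range.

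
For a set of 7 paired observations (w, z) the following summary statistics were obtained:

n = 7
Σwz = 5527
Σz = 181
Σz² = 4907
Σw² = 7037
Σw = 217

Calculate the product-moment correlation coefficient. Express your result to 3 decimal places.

r = (nΣwz − ΣwΣz) / √[(nΣw² − (Σw)²)(nΣz² − (Σz)²)]
Numerator: 7×5527 − 217×181 = -588
Denominator: √[(49259 − 47089)(34349 − 32761)] = √[2170 × 1588] = 1856.3297
r = -588 / 1856.3297 ≈ -0.317

-0.317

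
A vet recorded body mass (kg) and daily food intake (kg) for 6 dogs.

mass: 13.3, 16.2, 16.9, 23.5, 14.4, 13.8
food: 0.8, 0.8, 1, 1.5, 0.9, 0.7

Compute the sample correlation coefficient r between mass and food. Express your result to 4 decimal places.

n = 6, Σx = 98.1, Σy = 5.7, Σx² = 1674.99, Σy² = 5.83, Σxy = 98.37
nΣxy − ΣxΣy = 590.22 − 559.17 = 31.05
nΣx² − (Σx)² = 10049.94 − 9623.61 = 426.33; nΣy² − (Σy)² = 34.98 − 32.49 = 2.49
r = 31.05 / √(426.33 × 2.49) = 31.05 / 32.5816 ≈ 0.9530

0.9530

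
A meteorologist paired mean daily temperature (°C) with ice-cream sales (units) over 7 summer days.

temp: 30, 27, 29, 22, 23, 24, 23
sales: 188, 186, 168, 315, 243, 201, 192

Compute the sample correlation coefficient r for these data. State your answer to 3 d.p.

n = 7, Σx = 178, Σy = 1493, Σx² = 4588, Σy² = 333703, Σxy = 37293
nΣxy − ΣxΣy = 261051 − 265754 = -4703
nΣx² − (Σx)² = 32116 − 31684 = 432; nΣy² − (Σy)² = 2335921 − 2229049 = 106872
r = -4703 / √(432 × 106872) = -4703 / 6794.7556 ≈ -0.692

-0.692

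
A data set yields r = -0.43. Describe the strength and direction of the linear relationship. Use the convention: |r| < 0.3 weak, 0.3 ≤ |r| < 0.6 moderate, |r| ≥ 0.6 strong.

moderate negative

r = -0.43 < 0 so the relationship is negative.
|r| = 0.43, which falls in the moderate range.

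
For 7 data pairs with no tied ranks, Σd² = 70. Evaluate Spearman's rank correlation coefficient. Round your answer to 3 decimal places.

-0.250

ρ = 1 − 6Σd² / [n(n²−1)] = 1 − 6×70 / (7×48)
  = 1 − 420/336 = 1 − 1.2500 ≈ -0.250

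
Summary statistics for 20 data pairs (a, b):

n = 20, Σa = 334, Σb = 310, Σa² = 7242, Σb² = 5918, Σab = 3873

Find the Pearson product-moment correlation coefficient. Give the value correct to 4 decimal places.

-0.9581

r = (nΣab − ΣaΣb) / √[(nΣa² − (Σa)²)(nΣb² − (Σb)²)]
Numerator: 20×3873 − 334×310 = -26080
Denominator: √[(144840 − 111556)(118360 − 96100)] = √[33284 × 22260] = 27219.5121
r = -26080 / 27219.5121 ≈ -0.9581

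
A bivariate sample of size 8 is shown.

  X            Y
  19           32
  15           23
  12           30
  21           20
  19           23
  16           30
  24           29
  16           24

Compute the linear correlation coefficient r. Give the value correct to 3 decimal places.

-0.132

n = 8, ΣX = 142, ΣY = 211, ΣX² = 2620, ΣY² = 5699, ΣXY = 3730
nΣXY − ΣXΣY = 29840 − 29962 = -122
nΣX² − (ΣX)² = 20960 − 20164 = 796; nΣY² − (ΣY)² = 45592 − 44521 = 1071
r = -122 / √(796 × 1071) = -122 / 923.3179 ≈ -0.132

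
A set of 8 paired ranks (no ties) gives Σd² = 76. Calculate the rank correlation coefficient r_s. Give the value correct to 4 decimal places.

0.0952

ρ = 1 − 6Σd² / [n(n²−1)] = 1 − 6×76 / (8×63)
  = 1 − 456/504 = 1 − 0.90476 ≈ 0.0952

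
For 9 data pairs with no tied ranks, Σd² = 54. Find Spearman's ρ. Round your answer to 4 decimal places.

0.5500

ρ = 1 − 6Σd² / [n(n²−1)] = 1 − 6×54 / (9×80)
  = 1 − 324/720 = 1 − 0.45000 ≈ 0.5500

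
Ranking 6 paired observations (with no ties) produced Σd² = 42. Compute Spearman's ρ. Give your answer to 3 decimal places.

ρ = 1 − 6Σd² / [n(n²−1)] = 1 − 6×42 / (6×35)
  = 1 − 252/210 = 1 − 1.2000 ≈ -0.200

-0.200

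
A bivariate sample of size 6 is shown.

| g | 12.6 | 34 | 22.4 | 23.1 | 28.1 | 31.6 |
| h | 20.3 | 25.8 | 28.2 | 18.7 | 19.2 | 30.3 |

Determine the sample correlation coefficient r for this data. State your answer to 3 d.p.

n = 6, Σg = 151.8, Σh = 142.5, Σg² = 4138.3, Σh² = 3509.39, Σgh = 3693.63
nΣgh − ΣgΣh = 22161.78 − 21631.5 = 530.28
nΣg² − (Σg)² = 24829.8 − 23043.24 = 1786.56; nΣh² − (Σh)² = 21056.34 − 20306.25 = 750.09
r = 530.28 / √(1786.56 × 750.09) = 530.28 / 1157.6186 ≈ 0.458

0.458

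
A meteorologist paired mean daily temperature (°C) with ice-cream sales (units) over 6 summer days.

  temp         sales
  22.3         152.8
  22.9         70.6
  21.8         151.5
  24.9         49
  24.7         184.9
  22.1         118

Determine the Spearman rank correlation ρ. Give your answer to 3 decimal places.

-0.257

Rank temp: 3, 4, 1, 6, 5, 2
Rank sales: 5, 2, 4, 1, 6, 3
d = rank(temp) − rank(sales): -2, 2, -3, 5, -1, -1; Σd² = 44
ρ = 1 − 6Σd² / [n(n²−1)] = 1 − 6×44 / (6×35) = 1 − 264/210 ≈ -0.257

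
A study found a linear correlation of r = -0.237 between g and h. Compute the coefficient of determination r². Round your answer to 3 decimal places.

r² = (-0.237)² = 0.056

0.056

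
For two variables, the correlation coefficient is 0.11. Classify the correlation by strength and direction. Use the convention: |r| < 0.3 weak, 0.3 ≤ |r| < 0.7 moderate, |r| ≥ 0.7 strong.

r = 0.11 > 0 so the relationship is positive.
|r| = 0.11, which falls in the weak range.

weak positive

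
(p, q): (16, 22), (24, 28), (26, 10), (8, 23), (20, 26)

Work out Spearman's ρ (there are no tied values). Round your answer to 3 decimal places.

Rank p: 2, 4, 5, 1, 3
Rank q: 2, 5, 1, 3, 4
d = rank(p) − rank(q): 0, -1, 4, -2, -1; Σd² = 22
ρ = 1 − 6Σd² / [n(n²−1)] = 1 − 6×22 / (5×24) = 1 − 132/120 ≈ -0.100

-0.100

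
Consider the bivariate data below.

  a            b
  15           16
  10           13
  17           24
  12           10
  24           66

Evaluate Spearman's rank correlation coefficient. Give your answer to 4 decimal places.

0.9000

Rank a: 3, 1, 4, 2, 5
Rank b: 3, 2, 4, 1, 5
d = rank(a) − rank(b): 0, -1, 0, 1, 0; Σd² = 2
ρ = 1 − 6Σd² / [n(n²−1)] = 1 − 6×2 / (5×24) = 1 − 12/120 ≈ 0.9000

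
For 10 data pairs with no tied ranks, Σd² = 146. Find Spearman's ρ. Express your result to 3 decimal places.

ρ = 1 − 6Σd² / [n(n²−1)] = 1 − 6×146 / (10×99)
  = 1 − 876/990 = 1 − 0.8848 ≈ 0.115

0.115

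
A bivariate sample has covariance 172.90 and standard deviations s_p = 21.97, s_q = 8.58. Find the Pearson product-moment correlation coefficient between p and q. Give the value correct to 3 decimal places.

r = Cov(p,q) / (s_p · s_q) = 172.90 / (21.97 × 8.58)
  = 172.90 / 188.5026 ≈ 0.917

0.917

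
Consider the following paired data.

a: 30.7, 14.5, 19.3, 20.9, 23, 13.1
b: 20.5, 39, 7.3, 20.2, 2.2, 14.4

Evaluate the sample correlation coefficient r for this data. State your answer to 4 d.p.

-0.2465

n = 6, Σa = 121.5, Σb = 103.6, Σa² = 2662.65, Σb² = 2614.78, Σab = 1997.16
nΣab − ΣaΣb = 11982.96 − 12587.4 = -604.44
nΣa² − (Σa)² = 15975.9 − 14762.25 = 1213.65; nΣb² − (Σb)² = 15688.68 − 10732.96 = 4955.72
r = -604.44 / √(1213.65 × 4955.72) = -604.44 / 2452.4497 ≈ -0.2465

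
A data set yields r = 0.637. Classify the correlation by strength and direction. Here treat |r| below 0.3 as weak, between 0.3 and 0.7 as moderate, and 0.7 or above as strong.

r = 0.637 > 0 so the relationship is positive.
|r| = 0.637, which falls in the moderate range.

moderate positive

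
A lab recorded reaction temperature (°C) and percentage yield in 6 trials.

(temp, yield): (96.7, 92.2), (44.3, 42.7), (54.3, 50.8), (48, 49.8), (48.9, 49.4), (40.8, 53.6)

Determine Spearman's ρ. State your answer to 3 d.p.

Rank temp: 6, 2, 5, 3, 4, 1
Rank yield: 6, 1, 4, 3, 2, 5
d = rank(temp) − rank(yield): 0, 1, 1, 0, 2, -4; Σd² = 22
ρ = 1 − 6Σd² / [n(n²−1)] = 1 − 6×22 / (6×35) = 1 − 132/210 ≈ 0.371

0.371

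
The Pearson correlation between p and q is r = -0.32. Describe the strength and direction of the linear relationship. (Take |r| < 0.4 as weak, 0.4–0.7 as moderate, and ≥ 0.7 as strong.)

r = -0.32 < 0 so the relationship is negative.
|r| = 0.32, which falls in the weak range.

weak negative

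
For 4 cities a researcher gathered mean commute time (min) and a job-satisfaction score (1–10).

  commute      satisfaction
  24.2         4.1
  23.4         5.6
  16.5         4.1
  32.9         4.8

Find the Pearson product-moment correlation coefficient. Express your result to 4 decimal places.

n = 4, Σx = 97, Σy = 18.6, Σx² = 2487.86, Σy² = 88.02, Σxy = 455.83
nΣxy − ΣxΣy = 1823.32 − 1804.2 = 19.12
nΣx² − (Σx)² = 9951.44 − 9409 = 542.44; nΣy² − (Σy)² = 352.08 − 345.96 = 6.12
r = 19.12 / √(542.44 × 6.12) = 19.12 / 57.6171 ≈ 0.3318

0.3318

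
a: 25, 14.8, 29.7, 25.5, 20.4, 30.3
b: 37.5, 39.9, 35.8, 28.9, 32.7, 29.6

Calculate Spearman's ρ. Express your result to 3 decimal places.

-0.600

Rank a: 3, 1, 5, 4, 2, 6
Rank b: 5, 6, 4, 1, 3, 2
d = rank(a) − rank(b): -2, -5, 1, 3, -1, 4; Σd² = 56
ρ = 1 − 6Σd² / [n(n²−1)] = 1 − 6×56 / (6×35) = 1 − 336/210 ≈ -0.600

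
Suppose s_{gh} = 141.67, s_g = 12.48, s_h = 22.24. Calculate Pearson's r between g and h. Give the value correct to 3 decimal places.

0.510

r = Cov(g,h) / (s_g · s_h) = 141.67 / (12.48 × 22.24)
  = 141.67 / 277.5552 ≈ 0.510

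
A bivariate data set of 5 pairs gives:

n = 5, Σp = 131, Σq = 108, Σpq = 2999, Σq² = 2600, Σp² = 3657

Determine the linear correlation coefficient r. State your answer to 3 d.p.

0.691

r = (nΣpq − ΣpΣq) / √[(nΣp² − (Σp)²)(nΣq² − (Σq)²)]
Numerator: 5×2999 − 131×108 = 847
Denominator: √[(18285 − 17161)(13000 − 11664)] = √[1124 × 1336] = 1225.4240
r = 847 / 1225.4240 ≈ 0.691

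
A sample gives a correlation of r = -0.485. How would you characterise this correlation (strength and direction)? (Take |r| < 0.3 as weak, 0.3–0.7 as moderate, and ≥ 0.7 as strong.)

r = -0.485 < 0 so the relationship is negative.
|r| = 0.485, which falls in the moderate range.

moderate negative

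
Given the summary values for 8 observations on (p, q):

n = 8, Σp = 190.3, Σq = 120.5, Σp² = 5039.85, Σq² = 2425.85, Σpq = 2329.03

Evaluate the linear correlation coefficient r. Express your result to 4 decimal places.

-0.9599

r = (nΣpq − ΣpΣq) / √[(nΣp² − (Σp)²)(nΣq² − (Σq)²)]
Numerator: 8×2329.03 − 190.3×120.5 = -4298.91
Denominator: √[(40318.8 − 36214.09)(19406.8 − 14520.25)] = √[4104.71 × 4886.55] = 4478.6014
r = -4298.91 / 4478.6014 ≈ -0.9599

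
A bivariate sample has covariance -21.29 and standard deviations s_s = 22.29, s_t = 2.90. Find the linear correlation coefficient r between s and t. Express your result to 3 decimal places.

-0.329

r = Cov(s,t) / (s_s · s_t) = -21.29 / (22.29 × 2.90)
  = -21.29 / 64.6410 ≈ -0.329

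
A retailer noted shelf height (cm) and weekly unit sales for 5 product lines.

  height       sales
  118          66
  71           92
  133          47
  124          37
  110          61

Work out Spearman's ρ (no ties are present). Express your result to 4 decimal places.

Rank height: 3, 1, 5, 4, 2
Rank sales: 4, 5, 2, 1, 3
d = rank(height) − rank(sales): -1, -4, 3, 3, -1; Σd² = 36
ρ = 1 − 6Σd² / [n(n²−1)] = 1 − 6×36 / (5×24) = 1 − 216/120 ≈ -0.8000

-0.8000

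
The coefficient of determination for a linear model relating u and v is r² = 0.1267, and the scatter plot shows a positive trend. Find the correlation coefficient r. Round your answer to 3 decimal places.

|r| = √0.1267 = 0.356
The association is positive, so r = 0.356.

0.356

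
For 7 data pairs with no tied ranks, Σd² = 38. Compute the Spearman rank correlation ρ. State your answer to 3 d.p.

0.321

ρ = 1 − 6Σd² / [n(n²−1)] = 1 − 6×38 / (7×48)
  = 1 − 228/336 = 1 − 0.6786 ≈ 0.321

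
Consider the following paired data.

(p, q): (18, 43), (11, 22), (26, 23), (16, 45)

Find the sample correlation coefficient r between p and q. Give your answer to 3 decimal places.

-0.115

n = 4, Σp = 71, Σq = 133, Σp² = 1377, Σq² = 4887, Σpq = 2334
nΣpq − ΣpΣq = 9336 − 9443 = -107
nΣp² − (Σp)² = 5508 − 5041 = 467; nΣq² − (Σq)² = 19548 − 17689 = 1859
r = -107 / √(467 × 1859) = -107 / 931.7473 ≈ -0.115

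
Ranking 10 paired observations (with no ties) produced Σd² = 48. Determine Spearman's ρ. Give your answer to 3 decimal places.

ρ = 1 − 6Σd² / [n(n²−1)] = 1 − 6×48 / (10×99)
  = 1 − 288/990 = 1 − 0.2909 ≈ 0.709

0.709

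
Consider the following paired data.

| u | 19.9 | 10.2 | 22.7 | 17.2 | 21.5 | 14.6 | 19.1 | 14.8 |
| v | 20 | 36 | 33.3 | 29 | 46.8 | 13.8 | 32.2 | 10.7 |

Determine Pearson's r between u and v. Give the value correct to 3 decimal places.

0.339

n = 8, Σu = 140, Σv = 221.8, Σu² = 2570.44, Σv² = 7177.9, Σuv = 4000.97
nΣuv − ΣuΣv = 32007.76 − 31052 = 955.76
nΣu² − (Σu)² = 20563.52 − 19600 = 963.52; nΣv² − (Σv)² = 57423.2 − 49195.24 = 8227.96
r = 955.76 / √(963.52 × 8227.96) = 955.76 / 2815.6356 ≈ 0.339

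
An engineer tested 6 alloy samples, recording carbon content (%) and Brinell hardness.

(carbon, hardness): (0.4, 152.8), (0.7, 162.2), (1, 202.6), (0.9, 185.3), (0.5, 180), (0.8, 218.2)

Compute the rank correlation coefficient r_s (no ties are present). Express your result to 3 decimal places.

Rank carbon: 1, 3, 6, 5, 2, 4
Rank hardness: 1, 2, 5, 4, 3, 6
d = rank(carbon) − rank(hardness): 0, 1, 1, 1, -1, -2; Σd² = 8
ρ = 1 − 6Σd² / [n(n²−1)] = 1 − 6×8 / (6×35) = 1 − 48/210 ≈ 0.771

0.771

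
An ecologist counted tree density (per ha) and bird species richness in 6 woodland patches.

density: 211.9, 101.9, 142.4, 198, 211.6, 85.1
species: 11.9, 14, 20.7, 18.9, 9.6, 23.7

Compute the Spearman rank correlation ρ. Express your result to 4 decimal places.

-0.7714

Rank density: 6, 2, 3, 4, 5, 1
Rank species: 2, 3, 5, 4, 1, 6
d = rank(density) − rank(species): 4, -1, -2, 0, 4, -5; Σd² = 62
ρ = 1 − 6Σd² / [n(n²−1)] = 1 − 6×62 / (6×35) = 1 − 372/210 ≈ -0.7714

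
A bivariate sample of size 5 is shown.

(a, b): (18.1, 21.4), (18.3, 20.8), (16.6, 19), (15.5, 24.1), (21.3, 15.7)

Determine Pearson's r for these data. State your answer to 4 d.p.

-0.8300

n = 5, Σa = 89.8, Σb = 101, Σa² = 1632, Σb² = 2078.9, Σab = 1791.34
nΣab − ΣaΣb = 8956.7 − 9069.8 = -113.1
nΣa² − (Σa)² = 8160 − 8064.04 = 95.96; nΣb² − (Σb)² = 10394.5 − 10201 = 193.5
r = -113.1 / √(95.96 × 193.5) = -113.1 / 136.2654 ≈ -0.8300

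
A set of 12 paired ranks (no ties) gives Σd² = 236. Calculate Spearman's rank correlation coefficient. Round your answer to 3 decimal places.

0.175

ρ = 1 − 6Σd² / [n(n²−1)] = 1 − 6×236 / (12×143)
  = 1 − 1416/1716 = 1 − 0.8252 ≈ 0.175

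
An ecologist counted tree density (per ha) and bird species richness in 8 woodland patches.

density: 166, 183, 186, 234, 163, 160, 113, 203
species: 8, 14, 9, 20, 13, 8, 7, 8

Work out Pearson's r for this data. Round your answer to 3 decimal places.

0.672

n = 8, Σx = 1408, Σy = 87, Σx² = 256544, Σy² = 1087, Σxy = 16058
nΣxy − ΣxΣy = 128464 − 122496 = 5968
nΣx² − (Σx)² = 2052352 − 1982464 = 69888; nΣy² − (Σy)² = 8696 − 7569 = 1127
r = 5968 / √(69888 × 1127) = 5968 / 8874.8958 ≈ 0.672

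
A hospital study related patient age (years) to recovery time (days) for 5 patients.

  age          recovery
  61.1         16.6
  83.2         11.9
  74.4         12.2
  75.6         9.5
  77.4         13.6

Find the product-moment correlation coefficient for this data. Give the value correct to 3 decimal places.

n = 5, Σx = 371.7, Σy = 63.8, Σx² = 27896.93, Σy² = 841.22, Σxy = 4682.86
nΣxy − ΣxΣy = 23414.3 − 23714.46 = -300.16
nΣx² − (Σx)² = 139484.65 − 138160.89 = 1323.76; nΣy² − (Σy)² = 4206.1 − 4070.44 = 135.66
r = -300.16 / √(1323.76 × 135.66) = -300.16 / 423.7703 ≈ -0.708

-0.708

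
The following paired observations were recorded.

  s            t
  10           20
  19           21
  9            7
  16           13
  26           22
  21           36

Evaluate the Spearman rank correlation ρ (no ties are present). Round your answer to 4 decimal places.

Rank s: 2, 4, 1, 3, 6, 5
Rank t: 3, 4, 1, 2, 5, 6
d = rank(s) − rank(t): -1, 0, 0, 1, 1, -1; Σd² = 4
ρ = 1 − 6Σd² / [n(n²−1)] = 1 − 6×4 / (6×35) = 1 − 24/210 ≈ 0.8857

0.8857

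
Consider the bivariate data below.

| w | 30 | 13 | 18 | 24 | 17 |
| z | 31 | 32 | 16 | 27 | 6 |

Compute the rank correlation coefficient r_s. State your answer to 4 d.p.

0.0000

Rank w: 5, 1, 3, 4, 2
Rank z: 4, 5, 2, 3, 1
d = rank(w) − rank(z): 1, -4, 1, 1, 1; Σd² = 20
ρ = 1 − 6Σd² / [n(n²−1)] = 1 − 6×20 / (5×24) = 1 − 120/120 ≈ 0.0000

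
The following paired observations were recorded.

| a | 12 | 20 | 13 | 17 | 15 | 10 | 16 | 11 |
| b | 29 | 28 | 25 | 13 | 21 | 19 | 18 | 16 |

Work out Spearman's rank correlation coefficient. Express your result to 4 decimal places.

Rank a: 3, 8, 4, 7, 5, 1, 6, 2
Rank b: 8, 7, 6, 1, 5, 4, 3, 2
d = rank(a) − rank(b): -5, 1, -2, 6, 0, -3, 3, 0; Σd² = 84
ρ = 1 − 6Σd² / [n(n²−1)] = 1 − 6×84 / (8×63) = 1 − 504/504 ≈ 0.0000

0.0000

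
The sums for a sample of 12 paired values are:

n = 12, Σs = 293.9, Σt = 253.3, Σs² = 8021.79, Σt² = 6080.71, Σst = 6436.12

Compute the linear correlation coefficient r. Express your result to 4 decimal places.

0.2989

r = (nΣst − ΣsΣt) / √[(nΣs² − (Σs)²)(nΣt² − (Σt)²)]
Numerator: 12×6436.12 − 293.9×253.3 = 2788.57
Denominator: √[(96261.48 − 86377.21)(72968.52 − 64160.89)] = √[9884.27 × 8807.63] = 9330.4337
r = 2788.57 / 9330.4337 ≈ 0.2989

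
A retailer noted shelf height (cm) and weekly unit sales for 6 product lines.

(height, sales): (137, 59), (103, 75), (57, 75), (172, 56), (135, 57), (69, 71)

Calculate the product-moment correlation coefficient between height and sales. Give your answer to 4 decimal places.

-0.8825

n = 6, Σx = 673, Σy = 393, Σx² = 85197, Σy² = 26157, Σxy = 42309
nΣxy − ΣxΣy = 253854 − 264489 = -10635
nΣx² − (Σx)² = 511182 − 452929 = 58253; nΣy² − (Σy)² = 156942 − 154449 = 2493
r = -10635 / √(58253 × 2493) = -10635 / 12050.9223 ≈ -0.8825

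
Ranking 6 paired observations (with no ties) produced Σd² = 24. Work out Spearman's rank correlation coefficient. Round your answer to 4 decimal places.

0.3143

ρ = 1 − 6Σd² / [n(n²−1)] = 1 − 6×24 / (6×35)
  = 1 − 144/210 = 1 − 0.68571 ≈ 0.3143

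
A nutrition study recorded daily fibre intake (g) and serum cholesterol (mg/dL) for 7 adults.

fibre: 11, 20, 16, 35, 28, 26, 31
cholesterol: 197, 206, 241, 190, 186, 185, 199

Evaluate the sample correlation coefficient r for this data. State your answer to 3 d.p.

-0.519

n = 7, Σx = 167, Σy = 1404, Σx² = 4423, Σy² = 283848, Σxy = 32980
nΣxy − ΣxΣy = 230860 − 234468 = -3608
nΣx² − (Σx)² = 30961 − 27889 = 3072; nΣy² − (Σy)² = 1986936 − 1971216 = 15720
r = -3608 / √(3072 × 15720) = -3608 / 6949.2331 ≈ -0.519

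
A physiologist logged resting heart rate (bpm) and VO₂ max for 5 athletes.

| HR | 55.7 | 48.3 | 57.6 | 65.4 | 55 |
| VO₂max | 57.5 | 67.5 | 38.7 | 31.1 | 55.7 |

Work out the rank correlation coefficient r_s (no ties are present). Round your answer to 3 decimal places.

-0.900

Rank HR: 3, 1, 4, 5, 2
Rank VO₂max: 4, 5, 2, 1, 3
d = rank(HR) − rank(VO₂max): -1, -4, 2, 4, -1; Σd² = 38
ρ = 1 − 6Σd² / [n(n²−1)] = 1 − 6×38 / (5×24) = 1 − 228/120 ≈ -0.900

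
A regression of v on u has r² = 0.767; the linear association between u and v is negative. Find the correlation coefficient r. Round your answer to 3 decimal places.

|r| = √0.767 = 0.876
The association is negative, so r = −0.876.

-0.876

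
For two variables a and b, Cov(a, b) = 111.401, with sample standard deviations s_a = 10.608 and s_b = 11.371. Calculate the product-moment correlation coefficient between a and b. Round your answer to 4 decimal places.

0.9235

r = Cov(a,b) / (s_a · s_b) = 111.401 / (10.608 × 11.371)
  = 111.401 / 120.6236 ≈ 0.9235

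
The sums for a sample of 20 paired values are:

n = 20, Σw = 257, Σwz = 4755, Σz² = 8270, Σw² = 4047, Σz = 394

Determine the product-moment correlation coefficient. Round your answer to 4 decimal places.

r = (nΣwz − ΣwΣz) / √[(nΣw² − (Σw)²)(nΣz² − (Σz)²)]
Numerator: 20×4755 − 257×394 = -6158
Denominator: √[(80940 − 66049)(165400 − 155236)] = √[14891 × 10164] = 12302.5251
r = -6158 / 12302.5251 ≈ -0.5005

-0.5005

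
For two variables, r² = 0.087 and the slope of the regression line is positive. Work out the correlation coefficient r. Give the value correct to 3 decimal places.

0.295

|r| = √0.087 = 0.295
The association is positive, so r = 0.295.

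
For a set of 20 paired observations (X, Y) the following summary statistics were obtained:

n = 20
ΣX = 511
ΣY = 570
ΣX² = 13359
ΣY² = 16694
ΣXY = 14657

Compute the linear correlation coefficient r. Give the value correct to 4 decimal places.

r = (nΣXY − ΣXΣY) / √[(nΣX² − (ΣX)²)(nΣY² − (ΣY)²)]
Numerator: 20×14657 − 511×570 = 1870
Denominator: √[(267180 − 261121)(333880 − 324900)] = √[6059 × 8980] = 7376.3012
r = 1870 / 7376.3012 ≈ 0.2535

0.2535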